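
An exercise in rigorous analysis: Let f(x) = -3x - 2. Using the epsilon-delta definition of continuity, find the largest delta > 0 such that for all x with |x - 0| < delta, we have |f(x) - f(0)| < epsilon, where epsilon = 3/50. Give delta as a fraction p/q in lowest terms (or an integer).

We compute f(0) = -3*(0) - 2 = -2.
|f(x) - f(0)| = |-3x - 2 - (-2)| = |-3(x - 0)| = 3|x - 0|.
We need 3|x - 0| < 3/50, i.e. |x - 0| < 3/50 / 3 = 1/50.
So any delta <= 1/50 works. Conversely, if delta > 1/50, then x = 0 + 1/50 satisfies |x - 0| = 1/50 < delta but |f(x) - f(0)| = 3 * 1/50 = 3/50, which is not < 3/50; so no larger delta works.
Hence the largest such delta is 1/50.

1/50


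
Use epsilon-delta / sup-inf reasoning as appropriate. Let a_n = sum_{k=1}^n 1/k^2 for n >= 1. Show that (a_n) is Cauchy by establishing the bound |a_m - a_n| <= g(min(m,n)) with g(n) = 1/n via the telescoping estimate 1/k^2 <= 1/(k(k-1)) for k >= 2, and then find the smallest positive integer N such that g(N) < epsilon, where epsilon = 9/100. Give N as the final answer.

For m > n >= 1: |a_m - a_n| = sum_{k=n+1}^m 1/k^2.
Use 1/k^2 <= 1/(k(k-1)) = 1/(k-1) - 1/k for k >= 2:
sum_{k=n+1}^m 1/k^2 <= sum_{k=n+1}^m (1/(k-1) - 1/k) = 1/n - 1/m <= 1/n.
By symmetry the same bound holds with n,m swapped, so |a_m - a_n| <= 1/min(m,n) = g(min(m,n)). Since g(n) -> 0, (a_n) is Cauchy.
Now solve g(N) < 9/100: 1/N < 9/100 <=> N > 1/(9/100) = 100/9.
The smallest integer strictly greater than 100/9 is N = 12.
Check: g(12) = 1/12 < 9/100; g(11) = 1/11 >= 9/100. So N = 12.

12


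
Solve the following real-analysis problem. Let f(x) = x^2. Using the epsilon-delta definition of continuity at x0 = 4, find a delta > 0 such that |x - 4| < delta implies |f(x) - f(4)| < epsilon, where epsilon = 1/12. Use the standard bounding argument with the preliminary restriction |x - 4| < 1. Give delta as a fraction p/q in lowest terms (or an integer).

Factor: |x^2 - (4)^2| = |x - 4| * |x + 4|.
Impose |x - 4| < 1 first. Then |x + 4| = |(x - 4) + 2*(4)| <= |x - 4| + 2*|4| < 1 + 8 = 9.
So |x^2 - (4)^2| < delta * 9.
We need delta * 9 <= 1/12, i.e. delta <= 1/12/9 = 1/108.
Since 1/108 < 1, this is tighter than 1; take delta = 1/108.
So delta = 1/108 works.

1/108


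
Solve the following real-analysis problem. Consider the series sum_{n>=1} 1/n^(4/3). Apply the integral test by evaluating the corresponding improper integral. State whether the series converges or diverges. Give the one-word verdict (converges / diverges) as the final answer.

Let f(x) = x^(-4/3). Then f is positive, continuous, and decreasing on [1, infinity), so the integral test applies.
Compute the improper integral int_{1}^infinity f(x) dx:
  antiderivative F(x) = -3/x^(1/3).
  As x -> infinity, F(x) -> 0 (since p = 4/3 > 1).
  So int = F(infinity) - F(1) = 0 - (-3) = 3.
  Finite, so by the integral test, the series converges.

converges


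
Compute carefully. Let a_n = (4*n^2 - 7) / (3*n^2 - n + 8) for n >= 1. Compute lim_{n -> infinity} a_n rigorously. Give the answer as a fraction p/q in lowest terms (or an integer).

Divide numerator and denominator by n^2, the highest power:
numerator / n^2 = 4 - 7/n^2
denominator / n^2 = 3 - 1/n + 8/n^2
As n -> infinity, all terms of the form c/n^k (k >= 1) tend to 0.
So numerator / n^2 -> 4 and denominator / n^2 -> 3.
Therefore lim a_n = 4/3.

4/3


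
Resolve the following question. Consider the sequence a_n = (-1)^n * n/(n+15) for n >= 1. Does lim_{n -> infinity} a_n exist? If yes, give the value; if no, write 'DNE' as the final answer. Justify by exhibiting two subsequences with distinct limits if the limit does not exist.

Examine the behaviour of a_n along subsequences.
a_{2k} = 2k/(2k+15) -> 1. a_{2k+1} = -(2k+1)/(2k+16) -> -1.
Since these two subsequential limits are 1 and -1, distinct, the full sequence cannot converge (a convergent sequence has all subsequences tending to the same limit). So lim a_n does not exist.

DNE


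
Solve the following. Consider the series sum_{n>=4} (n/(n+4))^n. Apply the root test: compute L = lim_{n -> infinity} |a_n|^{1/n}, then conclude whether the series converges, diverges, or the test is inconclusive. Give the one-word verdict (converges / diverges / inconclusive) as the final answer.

Let a_n denote the general term. Form |a_n|^(1/n) and simplify:
|a_n|^(1/n) = n/(n + 4)
Take the limit as n -> infinity: L = 1.
Since L = 1, the root test is inconclusive. (In fact a_n = (n/(n+4))^n -> e^(-4) != 0, so the nth-term test shows divergence; but the root test itself gives no conclusion.)

inconclusive


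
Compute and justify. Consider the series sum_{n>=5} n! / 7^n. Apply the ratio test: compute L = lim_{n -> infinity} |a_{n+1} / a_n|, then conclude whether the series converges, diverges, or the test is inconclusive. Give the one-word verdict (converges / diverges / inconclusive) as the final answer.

Let a_n denote the general term. Form the ratio a_{n+1}/a_n and simplify:
a_{n+1}/a_n = n/7 + 1/7
Take the limit as n -> infinity: L = infinity.
Since L = infinity > 1 (or L = infinity), the ratio test implies the series diverges.

diverges


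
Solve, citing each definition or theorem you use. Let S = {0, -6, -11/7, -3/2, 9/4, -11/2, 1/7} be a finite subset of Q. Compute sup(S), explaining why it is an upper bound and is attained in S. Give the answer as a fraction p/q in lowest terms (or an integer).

S is finite, so sup(S) = max(S).
Sorted decreasing:
9/4, 1/7, 0, -3/2, -11/7, -11/2, -6
The extremum is 9/4.
For every x in S, x <= 9/4. And 9/4 is in S, so it is attained.
Therefore sup(S) = 9/4.

9/4


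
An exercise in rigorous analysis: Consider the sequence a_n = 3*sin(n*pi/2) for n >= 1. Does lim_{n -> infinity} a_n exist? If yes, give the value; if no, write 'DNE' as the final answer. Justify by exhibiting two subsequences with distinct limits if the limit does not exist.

Examine the behaviour of a_n along subsequences.
a_{4k+1} = 3*sin(pi/2 + 2k*pi) = 3 -> 3. a_{4k+3} = 3*sin(3pi/2 + 2k*pi) = -3 -> -3.
Since these two subsequential limits are 3 and -3, distinct, the full sequence cannot converge (a convergent sequence has all subsequences tending to the same limit). So lim a_n does not exist.

DNE


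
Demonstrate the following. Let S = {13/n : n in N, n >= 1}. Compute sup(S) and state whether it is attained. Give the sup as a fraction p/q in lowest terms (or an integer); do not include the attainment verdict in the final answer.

Analysis:
- Values: 13, 13/2, 13/3, 13/4, ... strictly decreasing.
- The maximum is 13 (n=1); sup = 13 (attained).
- The set is bounded below by 0; 13/n -> 0 so 0 is the greatest lower bound.
- 0 is not in the set, so inf = 0 is not attained.
Conclusion: sup(S) = 13, attained in S.

13


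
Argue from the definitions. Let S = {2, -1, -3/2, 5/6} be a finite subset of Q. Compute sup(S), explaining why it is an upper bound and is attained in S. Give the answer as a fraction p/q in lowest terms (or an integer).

S is finite, so sup(S) = max(S).
Sorted decreasing:
2, 5/6, -1, -3/2
The extremum is 2.
For every x in S, x <= 2. And 2 is in S, so it is attained.
Therefore sup(S) = 2.

2


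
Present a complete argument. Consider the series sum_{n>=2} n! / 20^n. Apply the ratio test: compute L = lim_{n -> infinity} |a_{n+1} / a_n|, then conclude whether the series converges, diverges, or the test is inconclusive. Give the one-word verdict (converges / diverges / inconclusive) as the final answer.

Let a_n denote the general term. Form the ratio a_{n+1}/a_n and simplify:
a_{n+1}/a_n = n/20 + 1/20
Take the limit as n -> infinity: L = infinity.
Since L = infinity > 1 (or L = infinity), the ratio test implies the series diverges.

diverges


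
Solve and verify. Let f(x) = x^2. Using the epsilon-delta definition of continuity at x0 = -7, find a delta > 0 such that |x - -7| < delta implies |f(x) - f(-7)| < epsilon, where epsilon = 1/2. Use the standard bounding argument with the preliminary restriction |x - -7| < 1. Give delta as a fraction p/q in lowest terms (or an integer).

Factor: |x^2 - (-7)^2| = |x - -7| * |x + -7|.
Impose |x - -7| < 1 first. Then |x + -7| = |(x - -7) + 2*(-7)| <= |x - -7| + 2*|-7| < 1 + 14 = 15.
So |x^2 - (-7)^2| < delta * 15.
We need delta * 15 <= 1/2, i.e. delta <= 1/2/15 = 1/30.
Since 1/30 < 1, this is tighter than 1; take delta = 1/30.
So delta = 1/30 works.

1/30


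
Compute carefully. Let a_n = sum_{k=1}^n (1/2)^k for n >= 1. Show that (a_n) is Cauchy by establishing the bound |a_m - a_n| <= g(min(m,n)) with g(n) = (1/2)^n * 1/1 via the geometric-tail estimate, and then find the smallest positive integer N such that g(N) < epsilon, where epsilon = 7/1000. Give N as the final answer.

For m > n >= 1: |a_m - a_n| = sum_{k=n+1}^m (1/2)^k < sum_{k=n+1}^infinity (1/2)^k = (1/2)^(n+1) / (1 - 1/2) = (1/2)^n * (1/2) * (2/1) = (1/2)^n * 1/1.
So g(n) = (1/2)^n / 1. Since g(n) -> 0, (a_n) is Cauchy.
Now solve g(N) < 7/1000: (1/2)^N / 1 < 7/1000 <=> 2^N > 1 / (1 * 7/1000) = 1000/7.
Check powers of 2: 2^7 = 128 <= 1000/7, 2^8 = 256 > 1000/7.
So the smallest such N is 8. Check: g(8) = 1/(1 * 256) = 1/256 < 7/1000.

8


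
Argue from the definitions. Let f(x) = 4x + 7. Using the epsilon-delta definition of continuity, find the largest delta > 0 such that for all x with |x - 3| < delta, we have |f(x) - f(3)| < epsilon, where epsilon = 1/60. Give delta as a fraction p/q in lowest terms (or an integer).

We compute f(3) = 4*(3) + 7 = 19.
|f(x) - f(3)| = |4x + 7 - (19)| = |4(x - 3)| = 4|x - 3|.
We need 4|x - 3| < 1/60, i.e. |x - 3| < 1/60 / 4 = 1/240.
So any delta <= 1/240 works. Conversely, if delta > 1/240, then x = 3 + 1/240 satisfies |x - 3| = 1/240 < delta but |f(x) - f(3)| = 4 * 1/240 = 1/60, which is not < 1/60; so no larger delta works.
Hence the largest such delta is 1/240.

1/240


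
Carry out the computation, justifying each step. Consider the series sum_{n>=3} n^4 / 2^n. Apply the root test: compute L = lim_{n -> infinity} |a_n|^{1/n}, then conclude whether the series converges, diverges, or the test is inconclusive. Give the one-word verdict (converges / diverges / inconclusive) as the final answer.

Let a_n denote the general term. Form |a_n|^(1/n) and simplify:
|a_n|^(1/n) = n^(4/n)/2
Take the limit as n -> infinity: L = 1/2.
Since L = 1/2 < 1, the root test implies convergence.

converges


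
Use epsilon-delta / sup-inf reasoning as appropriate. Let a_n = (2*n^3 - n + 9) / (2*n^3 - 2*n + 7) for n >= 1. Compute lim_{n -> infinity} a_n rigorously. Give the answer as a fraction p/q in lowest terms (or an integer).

Divide numerator and denominator by n^3, the highest power:
numerator / n^3 = 2 - 1/n^2 + 9/n^3
denominator / n^3 = 2 - 2/n^2 + 7/n^3
As n -> infinity, all terms of the form c/n^k (k >= 1) tend to 0.
So numerator / n^3 -> 2 and denominator / n^3 -> 2.
Therefore lim a_n = 1.

1


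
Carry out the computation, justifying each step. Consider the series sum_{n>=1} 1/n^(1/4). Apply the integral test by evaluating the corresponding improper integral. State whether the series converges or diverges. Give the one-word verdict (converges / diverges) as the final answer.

Let f(x) = x^(-1/4). Then f is positive, continuous, and decreasing on [1, infinity), so the integral test applies.
Compute the improper integral int_{1}^infinity f(x) dx:
  antiderivative F(x) = 4*x^(3/4)/3.
  As x -> infinity, F(x) -> infinity (since p = 1/4 < 1).
  So the integral diverges. By the integral test, the series diverges.

diverges


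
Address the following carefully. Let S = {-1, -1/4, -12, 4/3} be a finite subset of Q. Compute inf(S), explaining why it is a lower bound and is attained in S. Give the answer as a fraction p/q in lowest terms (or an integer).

S is finite, so inf(S) = min(S).
Sorted increasing:
-12, -1, -1/4, 4/3
The extremum is -12.
For every x in S, x >= -12. And -12 is in S, so it is attained.
Therefore inf(S) = -12.

-12


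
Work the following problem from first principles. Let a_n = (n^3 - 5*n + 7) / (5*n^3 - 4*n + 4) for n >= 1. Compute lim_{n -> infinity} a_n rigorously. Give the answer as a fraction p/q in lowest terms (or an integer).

Divide numerator and denominator by n^3, the highest power:
numerator / n^3 = 1 - 5/n^2 + 7/n^3
denominator / n^3 = 5 - 4/n^2 + 4/n^3
As n -> infinity, all terms of the form c/n^k (k >= 1) tend to 0.
So numerator / n^3 -> 1 and denominator / n^3 -> 5.
Therefore lim a_n = 1/5.

1/5


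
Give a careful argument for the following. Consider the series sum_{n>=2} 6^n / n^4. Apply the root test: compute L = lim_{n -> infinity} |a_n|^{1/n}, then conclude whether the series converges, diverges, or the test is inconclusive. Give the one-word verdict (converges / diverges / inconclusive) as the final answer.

Let a_n denote the general term. Form |a_n|^(1/n) and simplify:
|a_n|^(1/n) = 6/n^(4/n)
Take the limit as n -> infinity: L = 6.
Since L = 6 > 1, the root test implies divergence.

diverges


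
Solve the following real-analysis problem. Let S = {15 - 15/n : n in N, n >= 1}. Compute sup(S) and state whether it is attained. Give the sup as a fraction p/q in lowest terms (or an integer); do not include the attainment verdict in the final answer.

Analysis:
- Values: 0, 15/2, 10, 45/4, ... strictly increasing.
- Minimum is 0 (n=1); inf = 0 (attained).
- 15 - 15/n -> 15 from below; sup = 15, not attained.
Conclusion: sup(S) = 15, not attained in S.

15


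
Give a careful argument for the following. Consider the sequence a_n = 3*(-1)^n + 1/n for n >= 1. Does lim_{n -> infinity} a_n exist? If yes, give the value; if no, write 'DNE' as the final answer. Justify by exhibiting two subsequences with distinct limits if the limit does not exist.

Examine the behaviour of a_n along subsequences.
a_{2k} = 3 + 1/(2k) -> 3. a_{2k+1} = -3 + 1/(2k+1) -> -3.
Since these two subsequential limits are 3 and -3, distinct, the full sequence cannot converge (a convergent sequence has all subsequences tending to the same limit). So lim a_n does not exist.

DNE


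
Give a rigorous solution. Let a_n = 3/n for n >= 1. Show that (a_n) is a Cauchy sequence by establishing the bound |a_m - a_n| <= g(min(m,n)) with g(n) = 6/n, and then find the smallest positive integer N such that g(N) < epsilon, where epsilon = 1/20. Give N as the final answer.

For any m, n >= 1, by the triangle inequality:
|a_m - a_n| = |3/m - 3/n| <= 3*1/m + 3*1/n <= 6/min(m,n).
So g(n) = 6/n bounds the Cauchy difference. Since g(n) -> 0, (a_n) is Cauchy.
Now solve g(N) < 1/20: 6/N < 1/20 <=> N > 6 / (1/20) = 120.
The smallest integer strictly greater than 120 is N = 121.
Check: g(121) = 6/121 = 6/121 < 1/20; g(120) = 1/20 >= 1/20. So N = 121.

121


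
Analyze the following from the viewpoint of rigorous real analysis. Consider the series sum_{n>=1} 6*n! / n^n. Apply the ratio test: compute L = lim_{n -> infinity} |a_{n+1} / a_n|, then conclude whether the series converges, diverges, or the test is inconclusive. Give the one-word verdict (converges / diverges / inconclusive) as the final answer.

Let a_n denote the general term. Form the ratio a_{n+1}/a_n and simplify:
a_{n+1}/a_n = (n/(n + 1))^n
Take the limit as n -> infinity: L = exp(-1).
Since L = exp(-1) < 1, the ratio test implies the series converges.

converges


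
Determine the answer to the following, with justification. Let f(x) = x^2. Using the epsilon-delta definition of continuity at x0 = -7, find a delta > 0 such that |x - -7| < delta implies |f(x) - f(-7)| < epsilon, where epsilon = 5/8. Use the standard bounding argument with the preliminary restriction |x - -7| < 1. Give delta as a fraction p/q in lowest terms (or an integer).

Factor: |x^2 - (-7)^2| = |x - -7| * |x + -7|.
Impose |x - -7| < 1 first. Then |x + -7| = |(x - -7) + 2*(-7)| <= |x - -7| + 2*|-7| < 1 + 14 = 15.
So |x^2 - (-7)^2| < delta * 15.
We need delta * 15 <= 5/8, i.e. delta <= 5/8/15 = 1/24.
Since 1/24 < 1, this is tighter than 1; take delta = 1/24.
So delta = 1/24 works.

1/24


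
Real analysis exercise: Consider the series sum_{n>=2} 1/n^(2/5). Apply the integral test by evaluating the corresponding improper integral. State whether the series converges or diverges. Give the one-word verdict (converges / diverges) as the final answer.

Let f(x) = x^(-2/5). Then f is positive, continuous, and decreasing on [2, infinity), so the integral test applies.
Compute the improper integral int_{2}^infinity f(x) dx:
  antiderivative F(x) = 5*x^(3/5)/3.
  As x -> infinity, F(x) -> infinity (since p = 2/5 < 1).
  So the integral diverges. By the integral test, the series diverges.

diverges


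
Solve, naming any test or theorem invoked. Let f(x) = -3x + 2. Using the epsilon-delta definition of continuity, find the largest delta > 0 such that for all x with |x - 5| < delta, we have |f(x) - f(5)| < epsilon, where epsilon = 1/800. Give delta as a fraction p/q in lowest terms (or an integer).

We compute f(5) = -3*(5) + 2 = -13.
|f(x) - f(5)| = |-3x + 2 - (-13)| = |-3(x - 5)| = 3|x - 5|.
We need 3|x - 5| < 1/800, i.e. |x - 5| < 1/800 / 3 = 1/2400.
So any delta <= 1/2400 works. Conversely, if delta > 1/2400, then x = 5 + 1/2400 satisfies |x - 5| = 1/2400 < delta but |f(x) - f(5)| = 3 * 1/2400 = 1/800, which is not < 1/800; so no larger delta works.
Hence the largest such delta is 1/2400.

1/2400


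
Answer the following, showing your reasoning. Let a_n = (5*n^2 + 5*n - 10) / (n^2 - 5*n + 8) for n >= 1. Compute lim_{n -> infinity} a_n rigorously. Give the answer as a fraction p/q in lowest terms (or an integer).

Divide numerator and denominator by n^2, the highest power:
numerator / n^2 = 5 + 5/n - 10/n^2
denominator / n^2 = 1 - 5/n + 8/n^2
As n -> infinity, all terms of the form c/n^k (k >= 1) tend to 0.
So numerator / n^2 -> 5 and denominator / n^2 -> 1.
Therefore lim a_n = 5.

5


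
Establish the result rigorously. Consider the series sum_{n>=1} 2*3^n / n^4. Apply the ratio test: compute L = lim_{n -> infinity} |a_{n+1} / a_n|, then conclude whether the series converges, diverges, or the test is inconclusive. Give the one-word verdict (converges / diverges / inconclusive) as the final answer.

Let a_n denote the general term. Form the ratio a_{n+1}/a_n and simplify:
a_{n+1}/a_n = 3*n^4/(n + 1)^4
Take the limit as n -> infinity: L = 3.
Since L = 3 > 1 (or L = infinity), the ratio test implies the series diverges.

diverges


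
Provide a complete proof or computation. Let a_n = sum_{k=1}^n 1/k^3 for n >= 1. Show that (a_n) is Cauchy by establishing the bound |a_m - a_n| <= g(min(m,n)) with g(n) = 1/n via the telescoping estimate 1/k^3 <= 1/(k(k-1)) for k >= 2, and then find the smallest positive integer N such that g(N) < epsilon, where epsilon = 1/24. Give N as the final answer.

For m > n >= 1: |a_m - a_n| = sum_{k=n+1}^m 1/k^3.
Use 1/k^3 <= 1/(k(k-1)) = 1/(k-1) - 1/k for k >= 2 (which holds since k^3 >= k^2 >= k(k-1) for k >= 2):
sum_{k=n+1}^m 1/k^3 <= sum_{k=n+1}^m (1/(k-1) - 1/k) = 1/n - 1/m <= 1/n.
By symmetry the same bound holds with n,m swapped, so |a_m - a_n| <= 1/min(m,n) = g(min(m,n)). Since g(n) -> 0, (a_n) is Cauchy.
Now solve g(N) < 1/24: 1/N < 1/24 <=> N > 1/(1/24) = 24.
The smallest integer strictly greater than 24 is N = 25.
Check: g(25) = 1/25 < 1/24; g(24) = 1/24 >= 1/24. So N = 25.

25


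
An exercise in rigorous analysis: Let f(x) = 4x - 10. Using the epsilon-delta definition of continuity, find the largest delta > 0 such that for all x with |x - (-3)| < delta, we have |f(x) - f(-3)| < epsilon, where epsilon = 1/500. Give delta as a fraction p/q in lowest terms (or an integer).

We compute f(-3) = 4*(-3) - 10 = -22.
|f(x) - f(-3)| = |4x - 10 - (-22)| = |4(x - (-3))| = 4|x - (-3)|.
We need 4|x - (-3)| < 1/500, i.e. |x - (-3)| < 1/500 / 4 = 1/2000.
So any delta <= 1/2000 works. Conversely, if delta > 1/2000, then x = -3 + 1/2000 satisfies |x - (-3)| = 1/2000 < delta but |f(x) - f(-3)| = 4 * 1/2000 = 1/500, which is not < 1/500; so no larger delta works.
Hence the largest such delta is 1/2000.

1/2000


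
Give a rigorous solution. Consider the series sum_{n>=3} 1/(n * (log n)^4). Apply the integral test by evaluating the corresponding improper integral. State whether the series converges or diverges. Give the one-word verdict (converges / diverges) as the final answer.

Let f(x) = 1/(x*log(x)^4). Then f is positive, continuous, and decreasing on [3, infinity), so the integral test applies.
Compute the improper integral int_{3}^infinity f(x) dx:
  antiderivative F(x) = -1/(3*log(x)^3).
  F(x) -> 0 as x -> infinity.  int = 0 - F(3) = 1/(3*log(3)^3) < infinity. By the integral test, the series converges.

converges


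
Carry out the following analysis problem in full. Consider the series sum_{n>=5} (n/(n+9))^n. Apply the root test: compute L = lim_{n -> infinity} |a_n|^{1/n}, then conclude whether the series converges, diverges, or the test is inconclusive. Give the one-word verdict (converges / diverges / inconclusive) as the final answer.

Let a_n denote the general term. Form |a_n|^(1/n) and simplify:
|a_n|^(1/n) = n/(n + 9)
Take the limit as n -> infinity: L = 1.
Since L = 1, the root test is inconclusive. (In fact a_n = (n/(n+9))^n -> e^(-9) != 0, so the nth-term test shows divergence; but the root test itself gives no conclusion.)

inconclusive


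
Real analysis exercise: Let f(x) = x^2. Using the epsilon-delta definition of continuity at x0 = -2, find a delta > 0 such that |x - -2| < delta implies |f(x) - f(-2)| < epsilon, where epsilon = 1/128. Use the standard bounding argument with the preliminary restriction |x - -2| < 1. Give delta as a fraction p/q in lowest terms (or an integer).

Factor: |x^2 - (-2)^2| = |x - -2| * |x + -2|.
Impose |x - -2| < 1 first. Then |x + -2| = |(x - -2) + 2*(-2)| <= |x - -2| + 2*|-2| < 1 + 4 = 5.
So |x^2 - (-2)^2| < delta * 5.
We need delta * 5 <= 1/128, i.e. delta <= 1/128/5 = 1/640.
Since 1/640 < 1, this is tighter than 1; take delta = 1/640.
So delta = 1/640 works.

1/640


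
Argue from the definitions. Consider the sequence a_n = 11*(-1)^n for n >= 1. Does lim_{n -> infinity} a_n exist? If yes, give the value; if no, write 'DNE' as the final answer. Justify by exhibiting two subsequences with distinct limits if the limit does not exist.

Examine the behaviour of a_n along subsequences.
Even-n subsequence a_{2k} = 11 -> 11. Odd-n subsequence a_{2k+1} = -11 -> -11.
Since these two subsequential limits are 11 and -11, distinct, the full sequence cannot converge (a convergent sequence has all subsequences tending to the same limit). So lim a_n does not exist.

DNE


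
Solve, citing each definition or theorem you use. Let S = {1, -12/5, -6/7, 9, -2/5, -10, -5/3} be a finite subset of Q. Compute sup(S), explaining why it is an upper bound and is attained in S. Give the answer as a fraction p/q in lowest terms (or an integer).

S is finite, so sup(S) = max(S).
Sorted decreasing:
9, 1, -2/5, -6/7, -5/3, -12/5, -10
The extremum is 9.
For every x in S, x <= 9. And 9 is in S, so it is attained.
Therefore sup(S) = 9.

9


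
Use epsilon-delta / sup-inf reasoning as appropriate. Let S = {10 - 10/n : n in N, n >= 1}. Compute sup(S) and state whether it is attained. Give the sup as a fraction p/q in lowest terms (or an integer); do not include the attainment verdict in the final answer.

Analysis:
- Values: 0, 5, 20/3, 15/2, ... strictly increasing.
- Minimum is 0 (n=1); inf = 0 (attained).
- 10 - 10/n -> 10 from below; sup = 10, not attained.
Conclusion: sup(S) = 10, not attained in S.

10


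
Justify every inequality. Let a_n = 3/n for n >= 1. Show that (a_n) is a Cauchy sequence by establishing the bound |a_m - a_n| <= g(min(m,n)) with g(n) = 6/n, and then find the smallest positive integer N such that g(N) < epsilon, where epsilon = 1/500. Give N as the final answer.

For any m, n >= 1, by the triangle inequality:
|a_m - a_n| = |3/m - 3/n| <= 3*1/m + 3*1/n <= 6/min(m,n).
So g(n) = 6/n bounds the Cauchy difference. Since g(n) -> 0, (a_n) is Cauchy.
Now solve g(N) < 1/500: 6/N < 1/500 <=> N > 6 / (1/500) = 3000.
The smallest integer strictly greater than 3000 is N = 3001.
Check: g(3001) = 6/3001 = 6/3001 < 1/500; g(3000) = 1/500 >= 1/500. So N = 3001.

3001


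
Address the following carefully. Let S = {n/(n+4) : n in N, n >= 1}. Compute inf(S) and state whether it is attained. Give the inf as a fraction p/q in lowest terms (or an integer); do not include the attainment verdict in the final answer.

Analysis:
- Values: 1/5, 1/3, 3/7, 1/2, ... strictly increasing.
- Minimum is 1/5 (n=1); inf = 1/5 (attained).
- n/(n+4) = 1 - 4/(n+4) -> 1 from below as n -> infinity, and never equals 1.
- So sup = 1 (not attained).
Conclusion: inf(S) = 1/5, attained in S.

1/5


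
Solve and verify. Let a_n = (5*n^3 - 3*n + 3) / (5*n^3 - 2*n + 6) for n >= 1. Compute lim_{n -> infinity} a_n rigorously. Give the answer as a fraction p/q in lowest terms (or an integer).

Divide numerator and denominator by n^3, the highest power:
numerator / n^3 = 5 - 3/n^2 + 3/n^3
denominator / n^3 = 5 - 2/n^2 + 6/n^3
As n -> infinity, all terms of the form c/n^k (k >= 1) tend to 0.
So numerator / n^3 -> 5 and denominator / n^3 -> 5.
Therefore lim a_n = 1.

1


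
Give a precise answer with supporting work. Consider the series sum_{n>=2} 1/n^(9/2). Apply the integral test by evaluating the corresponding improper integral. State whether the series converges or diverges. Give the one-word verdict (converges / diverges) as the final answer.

Let f(x) = x^(-9/2). Then f is positive, continuous, and decreasing on [2, infinity), so the integral test applies.
Compute the improper integral int_{2}^infinity f(x) dx:
  antiderivative F(x) = -2/(7*x^(7/2)).
  As x -> infinity, F(x) -> 0 (since p = 9/2 > 1).
  So int = F(infinity) - F(2) = 0 - (-sqrt(2)/56) = sqrt(2)/56.
  Finite, so by the integral test, the series converges.

converges


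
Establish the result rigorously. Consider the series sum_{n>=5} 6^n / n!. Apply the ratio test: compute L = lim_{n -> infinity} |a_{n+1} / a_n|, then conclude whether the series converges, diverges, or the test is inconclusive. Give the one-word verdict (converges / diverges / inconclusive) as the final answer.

Let a_n denote the general term. Form the ratio a_{n+1}/a_n and simplify:
a_{n+1}/a_n = 6/(n + 1)
Take the limit as n -> infinity: L = 0.
Since L = 0 < 1, the ratio test implies the series converges.

converges


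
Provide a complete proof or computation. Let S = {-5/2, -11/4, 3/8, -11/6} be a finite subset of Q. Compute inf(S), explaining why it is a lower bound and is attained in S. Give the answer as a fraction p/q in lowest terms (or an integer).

S is finite, so inf(S) = min(S).
Sorted increasing:
-11/4, -5/2, -11/6, 3/8
The extremum is -11/4.
For every x in S, x >= -11/4. And -11/4 is in S, so it is attained.
Therefore inf(S) = -11/4.

-11/4


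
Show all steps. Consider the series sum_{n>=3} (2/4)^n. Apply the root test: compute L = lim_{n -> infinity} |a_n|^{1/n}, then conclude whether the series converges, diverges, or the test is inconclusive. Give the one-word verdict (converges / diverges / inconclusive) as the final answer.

Let a_n denote the general term. Form |a_n|^(1/n) and simplify:
|a_n|^(1/n) = 1/2
Take the limit as n -> infinity: L = 1/2.
Since L = 1/2 < 1, the root test implies convergence.

converges


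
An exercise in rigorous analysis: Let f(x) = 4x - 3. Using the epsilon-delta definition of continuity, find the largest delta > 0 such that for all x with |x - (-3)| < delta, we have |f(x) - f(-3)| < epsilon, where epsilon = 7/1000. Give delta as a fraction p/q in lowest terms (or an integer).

We compute f(-3) = 4*(-3) - 3 = -15.
|f(x) - f(-3)| = |4x - 3 - (-15)| = |4(x - (-3))| = 4|x - (-3)|.
We need 4|x - (-3)| < 7/1000, i.e. |x - (-3)| < 7/1000 / 4 = 7/4000.
So any delta <= 7/4000 works. Conversely, if delta > 7/4000, then x = -3 + 7/4000 satisfies |x - (-3)| = 7/4000 < delta but |f(x) - f(-3)| = 4 * 7/4000 = 7/1000, which is not < 7/1000; so no larger delta works.
Hence the largest such delta is 7/4000.

7/4000


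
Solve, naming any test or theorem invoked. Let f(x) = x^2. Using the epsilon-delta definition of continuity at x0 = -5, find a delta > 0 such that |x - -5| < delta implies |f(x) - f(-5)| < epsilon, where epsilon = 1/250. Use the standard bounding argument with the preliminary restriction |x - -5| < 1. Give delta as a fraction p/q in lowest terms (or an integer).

Factor: |x^2 - (-5)^2| = |x - -5| * |x + -5|.
Impose |x - -5| < 1 first. Then |x + -5| = |(x - -5) + 2*(-5)| <= |x - -5| + 2*|-5| < 1 + 10 = 11.
So |x^2 - (-5)^2| < delta * 11.
We need delta * 11 <= 1/250, i.e. delta <= 1/250/11 = 1/2750.
Since 1/2750 < 1, this is tighter than 1; take delta = 1/2750.
So delta = 1/2750 works.

1/2750


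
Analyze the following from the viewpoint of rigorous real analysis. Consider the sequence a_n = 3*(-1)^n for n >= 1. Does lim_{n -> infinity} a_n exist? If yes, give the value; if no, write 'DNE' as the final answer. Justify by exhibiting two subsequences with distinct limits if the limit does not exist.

Examine the behaviour of a_n along subsequences.
Even-n subsequence a_{2k} = 3 -> 3. Odd-n subsequence a_{2k+1} = -3 -> -3.
Since these two subsequential limits are 3 and -3, distinct, the full sequence cannot converge (a convergent sequence has all subsequences tending to the same limit). So lim a_n does not exist.

DNE


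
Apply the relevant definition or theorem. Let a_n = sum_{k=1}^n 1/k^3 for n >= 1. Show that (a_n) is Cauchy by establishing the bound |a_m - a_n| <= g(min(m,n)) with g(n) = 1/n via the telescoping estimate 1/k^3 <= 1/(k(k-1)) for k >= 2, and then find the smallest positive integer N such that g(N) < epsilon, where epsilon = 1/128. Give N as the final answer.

For m > n >= 1: |a_m - a_n| = sum_{k=n+1}^m 1/k^3.
Use 1/k^3 <= 1/(k(k-1)) = 1/(k-1) - 1/k for k >= 2 (which holds since k^3 >= k^2 >= k(k-1) for k >= 2):
sum_{k=n+1}^m 1/k^3 <= sum_{k=n+1}^m (1/(k-1) - 1/k) = 1/n - 1/m <= 1/n.
By symmetry the same bound holds with n,m swapped, so |a_m - a_n| <= 1/min(m,n) = g(min(m,n)). Since g(n) -> 0, (a_n) is Cauchy.
Now solve g(N) < 1/128: 1/N < 1/128 <=> N > 1/(1/128) = 128.
The smallest integer strictly greater than 128 is N = 129.
Check: g(129) = 1/129 < 1/128; g(128) = 1/128 >= 1/128. So N = 129.

129


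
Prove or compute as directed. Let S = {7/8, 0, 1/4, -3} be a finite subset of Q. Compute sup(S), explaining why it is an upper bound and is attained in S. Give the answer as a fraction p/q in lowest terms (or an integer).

S is finite, so sup(S) = max(S).
Sorted decreasing:
7/8, 1/4, 0, -3
The extremum is 7/8.
For every x in S, x <= 7/8. And 7/8 is in S, so it is attained.
Therefore sup(S) = 7/8.

7/8


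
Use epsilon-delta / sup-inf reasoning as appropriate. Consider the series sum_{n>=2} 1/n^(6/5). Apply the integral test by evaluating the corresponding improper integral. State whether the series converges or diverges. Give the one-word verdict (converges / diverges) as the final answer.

Let f(x) = x^(-6/5). Then f is positive, continuous, and decreasing on [2, infinity), so the integral test applies.
Compute the improper integral int_{2}^infinity f(x) dx:
  antiderivative F(x) = -5/x^(1/5).
  As x -> infinity, F(x) -> 0 (since p = 6/5 > 1).
  So int = F(infinity) - F(2) = 0 - (-5*2^(4/5)/2) = 5*2^(4/5)/2.
  Finite, so by the integral test, the series converges.

converges


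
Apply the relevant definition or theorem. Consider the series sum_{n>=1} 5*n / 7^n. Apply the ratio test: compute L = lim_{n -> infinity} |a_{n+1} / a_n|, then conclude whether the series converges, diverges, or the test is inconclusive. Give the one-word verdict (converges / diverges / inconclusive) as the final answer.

Let a_n denote the general term. Form the ratio a_{n+1}/a_n and simplify:
a_{n+1}/a_n = (n + 1)/(7*n)
Take the limit as n -> infinity: L = 1/7.
Since L = 1/7 < 1, the ratio test implies the series converges.

converges


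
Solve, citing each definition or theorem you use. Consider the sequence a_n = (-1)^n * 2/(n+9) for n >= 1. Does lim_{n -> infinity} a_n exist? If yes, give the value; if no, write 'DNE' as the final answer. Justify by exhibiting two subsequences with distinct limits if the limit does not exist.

Examine the behaviour of a_n along subsequences.
Even-n subsequence a_{2k} = 2/(2k+9) -> 0. Odd-n subsequence a_{2k+1} = -2/(2k+10) -> 0. Both tend to 0, which suggests the limit is 0; verify directly.
|a_n - 0| = 2/(n+9) < 2/n for every n >= 1.
Given epsilon > 0, choose a positive integer N > 2/epsilon. Then for all n >= N, |a_n| < 2/n <= 2/N < epsilon.
So by the definition of the limit, lim a_n exists and equals 0.

0


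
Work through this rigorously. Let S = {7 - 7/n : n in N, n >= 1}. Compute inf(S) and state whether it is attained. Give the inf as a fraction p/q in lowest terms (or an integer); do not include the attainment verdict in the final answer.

Analysis:
- Values: 0, 7/2, 14/3, 21/4, ... strictly increasing.
- Minimum is 0 (n=1); inf = 0 (attained).
- 7 - 7/n -> 7 from below; sup = 7, not attained.
Conclusion: inf(S) = 0, attained in S.

0


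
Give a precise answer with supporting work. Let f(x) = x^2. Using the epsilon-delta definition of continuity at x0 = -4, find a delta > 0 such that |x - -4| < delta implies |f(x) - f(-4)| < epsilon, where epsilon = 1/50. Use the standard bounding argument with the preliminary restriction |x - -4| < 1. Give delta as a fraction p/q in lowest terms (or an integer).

Factor: |x^2 - (-4)^2| = |x - -4| * |x + -4|.
Impose |x - -4| < 1 first. Then |x + -4| = |(x - -4) + 2*(-4)| <= |x - -4| + 2*|-4| < 1 + 8 = 9.
So |x^2 - (-4)^2| < delta * 9.
We need delta * 9 <= 1/50, i.e. delta <= 1/50/9 = 1/450.
Since 1/450 < 1, this is tighter than 1; take delta = 1/450.
So delta = 1/450 works.

1/450


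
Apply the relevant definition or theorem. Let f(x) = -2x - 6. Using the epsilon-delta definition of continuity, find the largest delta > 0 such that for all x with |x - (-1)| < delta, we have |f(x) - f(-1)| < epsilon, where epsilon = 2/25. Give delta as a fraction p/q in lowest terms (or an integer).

We compute f(-1) = -2*(-1) - 6 = -4.
|f(x) - f(-1)| = |-2x - 6 - (-4)| = |-2(x - (-1))| = 2|x - (-1)|.
We need 2|x - (-1)| < 2/25, i.e. |x - (-1)| < 2/25 / 2 = 1/25.
So any delta <= 1/25 works. Conversely, if delta > 1/25, then x = -1 + 1/25 satisfies |x - (-1)| = 1/25 < delta but |f(x) - f(-1)| = 2 * 1/25 = 2/25, which is not < 2/25; so no larger delta works.
Hence the largest such delta is 1/25.

1/25


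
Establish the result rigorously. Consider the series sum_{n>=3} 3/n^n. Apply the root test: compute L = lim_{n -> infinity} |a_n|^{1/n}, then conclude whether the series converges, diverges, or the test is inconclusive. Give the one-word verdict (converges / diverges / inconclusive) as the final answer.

Let a_n denote the general term. Form |a_n|^(1/n) and simplify:
|a_n|^(1/n) = 3^(1/n)/n
Take the limit as n -> infinity: L = 0.
Since L = 0 < 1, the root test implies convergence.

converges


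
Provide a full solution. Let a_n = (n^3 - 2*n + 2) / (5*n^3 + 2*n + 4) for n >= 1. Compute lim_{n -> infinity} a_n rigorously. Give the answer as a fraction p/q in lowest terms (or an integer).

Divide numerator and denominator by n^3, the highest power:
numerator / n^3 = 1 - 2/n^2 + 2/n^3
denominator / n^3 = 5 + 2/n^2 + 4/n^3
As n -> infinity, all terms of the form c/n^k (k >= 1) tend to 0.
So numerator / n^3 -> 1 and denominator / n^3 -> 5.
Therefore lim a_n = 1/5.

1/5


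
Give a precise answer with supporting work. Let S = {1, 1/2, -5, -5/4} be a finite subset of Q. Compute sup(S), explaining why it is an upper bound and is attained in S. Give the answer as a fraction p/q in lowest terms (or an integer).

S is finite, so sup(S) = max(S).
Sorted decreasing:
1, 1/2, -5/4, -5
The extremum is 1.
For every x in S, x <= 1. And 1 is in S, so it is attained.
Therefore sup(S) = 1.

1


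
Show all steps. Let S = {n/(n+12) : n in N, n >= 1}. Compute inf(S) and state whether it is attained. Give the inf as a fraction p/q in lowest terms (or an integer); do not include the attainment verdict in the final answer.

Analysis:
- Values: 1/13, 1/7, 1/5, 1/4, ... strictly increasing.
- Minimum is 1/13 (n=1); inf = 1/13 (attained).
- n/(n+12) = 1 - 12/(n+12) -> 1 from below as n -> infinity, and never equals 1.
- So sup = 1 (not attained).
Conclusion: inf(S) = 1/13, attained in S.

1/13


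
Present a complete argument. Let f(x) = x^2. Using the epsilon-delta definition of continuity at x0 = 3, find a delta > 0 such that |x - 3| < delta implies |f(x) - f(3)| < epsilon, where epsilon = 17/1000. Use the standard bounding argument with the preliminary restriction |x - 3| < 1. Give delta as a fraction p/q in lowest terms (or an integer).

Factor: |x^2 - (3)^2| = |x - 3| * |x + 3|.
Impose |x - 3| < 1 first. Then |x + 3| = |(x - 3) + 2*(3)| <= |x - 3| + 2*|3| < 1 + 6 = 7.
So |x^2 - (3)^2| < delta * 7.
We need delta * 7 <= 17/1000, i.e. delta <= 17/1000/7 = 17/7000.
Since 17/7000 < 1, this is tighter than 1; take delta = 17/7000.
So delta = 17/7000 works.

17/7000


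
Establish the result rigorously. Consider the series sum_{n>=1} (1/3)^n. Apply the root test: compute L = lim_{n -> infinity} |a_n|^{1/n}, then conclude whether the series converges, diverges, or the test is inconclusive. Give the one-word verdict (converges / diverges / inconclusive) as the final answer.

Let a_n denote the general term. Form |a_n|^(1/n) and simplify:
|a_n|^(1/n) = 1/3
Take the limit as n -> infinity: L = 1/3.
Since L = 1/3 < 1, the root test implies convergence.

converges


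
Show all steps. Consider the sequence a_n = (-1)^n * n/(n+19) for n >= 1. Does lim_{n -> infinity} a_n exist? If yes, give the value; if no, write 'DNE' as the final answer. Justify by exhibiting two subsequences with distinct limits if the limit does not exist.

Examine the behaviour of a_n along subsequences.
a_{2k} = 2k/(2k+19) -> 1. a_{2k+1} = -(2k+1)/(2k+20) -> -1.
Since these two subsequential limits are 1 and -1, distinct, the full sequence cannot converge (a convergent sequence has all subsequences tending to the same limit). So lim a_n does not exist.

DNE


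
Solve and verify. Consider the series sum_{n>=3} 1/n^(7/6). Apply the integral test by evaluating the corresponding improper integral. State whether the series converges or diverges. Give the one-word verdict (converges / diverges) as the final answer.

Let f(x) = x^(-7/6). Then f is positive, continuous, and decreasing on [3, infinity), so the integral test applies.
Compute the improper integral int_{3}^infinity f(x) dx:
  antiderivative F(x) = -6/x^(1/6).
  As x -> infinity, F(x) -> 0 (since p = 7/6 > 1).
  So int = F(infinity) - F(3) = 0 - (-2*3^(5/6)) = 2*3^(5/6).
  Finite, so by the integral test, the series converges.

converges


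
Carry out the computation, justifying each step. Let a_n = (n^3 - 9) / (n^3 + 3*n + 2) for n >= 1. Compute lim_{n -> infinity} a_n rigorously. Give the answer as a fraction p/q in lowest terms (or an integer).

Divide numerator and denominator by n^3, the highest power:
numerator / n^3 = 1 - 9/n^3
denominator / n^3 = 1 + 3/n^2 + 2/n^3
As n -> infinity, all terms of the form c/n^k (k >= 1) tend to 0.
So numerator / n^3 -> 1 and denominator / n^3 -> 1.
Therefore lim a_n = 1.

1


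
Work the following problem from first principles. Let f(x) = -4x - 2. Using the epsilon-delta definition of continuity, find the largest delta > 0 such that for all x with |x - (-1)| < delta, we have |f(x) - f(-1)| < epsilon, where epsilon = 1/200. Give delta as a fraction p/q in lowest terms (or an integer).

We compute f(-1) = -4*(-1) - 2 = 2.
|f(x) - f(-1)| = |-4x - 2 - (2)| = |-4(x - (-1))| = 4|x - (-1)|.
We need 4|x - (-1)| < 1/200, i.e. |x - (-1)| < 1/200 / 4 = 1/800.
So any delta <= 1/800 works. Conversely, if delta > 1/800, then x = -1 + 1/800 satisfies |x - (-1)| = 1/800 < delta but |f(x) - f(-1)| = 4 * 1/800 = 1/200, which is not < 1/200; so no larger delta works.
Hence the largest such delta is 1/800.

1/800


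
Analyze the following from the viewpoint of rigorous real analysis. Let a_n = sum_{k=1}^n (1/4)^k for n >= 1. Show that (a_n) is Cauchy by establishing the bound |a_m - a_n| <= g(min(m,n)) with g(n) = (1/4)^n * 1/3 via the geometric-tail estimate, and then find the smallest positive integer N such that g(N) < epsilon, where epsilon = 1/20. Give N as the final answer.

For m > n >= 1: |a_m - a_n| = sum_{k=n+1}^m (1/4)^k < sum_{k=n+1}^infinity (1/4)^k = (1/4)^(n+1) / (1 - 1/4) = (1/4)^n * (1/4) * (4/3) = (1/4)^n * 1/3.
So g(n) = (1/4)^n / 3. Since g(n) -> 0, (a_n) is Cauchy.
Now solve g(N) < 1/20: (1/4)^N / 3 < 1/20 <=> 4^N > 1 / (3 * 1/20) = 20/3.
Check powers of 4: 4^1 = 4 <= 20/3, 4^2 = 16 > 20/3.
So the smallest such N is 2. Check: g(2) = 1/(3 * 16) = 1/48 < 1/20.

2
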